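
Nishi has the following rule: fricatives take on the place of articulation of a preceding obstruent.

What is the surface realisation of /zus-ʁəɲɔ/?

[zuszəɲɔ]

/ʁ/ is a voiced uvular fricative. The preceding trigger /s/ is alveolar, so /ʁ/ must become alveolar as well.
The voiced alveolar fricative is [z], so /ʁ/ → [z].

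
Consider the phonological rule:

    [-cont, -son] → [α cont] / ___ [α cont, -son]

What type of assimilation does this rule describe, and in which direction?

The shared variable α links the value of [cont] on the target to that of the neighbouring obstruent. [cont] distinguishes stops from fricatives — a manner-of-articulation feature — so this is manner assimilation.
The conditioning segment sits to the right of the focus bar, meaning the trigger follows the segment that changes — regressive assimilation.

regressive manner assimilation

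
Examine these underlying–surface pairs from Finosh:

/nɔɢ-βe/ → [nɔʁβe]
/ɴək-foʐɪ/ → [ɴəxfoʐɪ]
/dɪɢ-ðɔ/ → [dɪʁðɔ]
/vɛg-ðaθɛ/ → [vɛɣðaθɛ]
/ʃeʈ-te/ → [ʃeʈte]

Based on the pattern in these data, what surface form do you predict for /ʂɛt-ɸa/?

The data show regressive manner assimilation: /ɢ/ → [ʁ] before /β/; /k/ → [x] before /f/; /ɢ/ → [ʁ] before /ð/; /g/ → [ɣ] before /ð/. In each pair only manner changes, matching the following consonant, while place and voice stay constant.
No alternation appears in [ʃeʈte]: there the adjacent consonants already agree in manner (/ʈ/ and /t/ are both stops), so this form is consistent with the same rule.
/t/ is a voiceless alveolar stop. The following trigger /ɸ/ is a fricative, so /t/ must become a fricative as well.
A voiceless alveolar fricative is [s], so the surface segment is [s].

[ʂɛsɸa]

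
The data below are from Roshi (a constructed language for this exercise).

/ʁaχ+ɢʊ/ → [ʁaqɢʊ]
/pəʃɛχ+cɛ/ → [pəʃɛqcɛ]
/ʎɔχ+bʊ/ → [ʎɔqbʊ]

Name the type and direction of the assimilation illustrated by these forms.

regressive manner assimilation

Underlying /χ/ is realised as [q] next to /ɢ/; /ɢ/ itself does not change.
/χ/ is a fricative while /ɢ/ is a stop; the output [q] is a stop, matching the trigger — so the feature that spreads is manner.
Place and voice are unchanged, so the assimilation is partial, not total.
The other alternating forms pattern the same way: /χ/ → [q] before /c/ (fricative → stop, matching a stop); /χ/ → [q] before /b/ (fricative → stop, matching a stop) — only manner changes, and always toward the following segment.
The trigger is the following segment, so the direction is regressive (anticipatory).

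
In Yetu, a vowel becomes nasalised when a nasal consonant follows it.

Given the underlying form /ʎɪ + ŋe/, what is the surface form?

[ʎɪ̃ŋe]

/ɪ/ sits next to the nasal /ŋ/ and is therefore nasalised to [ɪ̃].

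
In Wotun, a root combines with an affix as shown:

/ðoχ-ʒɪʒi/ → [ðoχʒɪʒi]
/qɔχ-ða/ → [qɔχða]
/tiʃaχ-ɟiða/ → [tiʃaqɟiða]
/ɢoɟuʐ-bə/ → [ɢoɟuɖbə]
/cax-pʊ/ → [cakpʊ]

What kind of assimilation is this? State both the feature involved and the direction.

The segment that alternates is /χ/, which surfaces as [q] when adjacent to /ɟ/.
/χ/ is a fricative while /ɟ/ is a stop; the output [q] is a stop, matching the trigger — so the feature that spreads is manner.
Place and voice are unchanged, so the assimilation is partial, not total.
The other alternating forms pattern the same way: /ʐ/ → [ɖ] before /b/ (fricative → stop, matching a stop); /x/ → [k] before /p/ (fricative → stop, matching a stop) — only manner changes, and always toward the following segment.
Nothing changes in [ðoχʒɪʒi], [qɔχða]: there the adjacent consonants already agree in manner (/χ/ and /ʒ/ are both fricatives; /χ/ and /ð/ are both fricatives), so these forms are consistent with the same rule.
Since the segment that changes precedes the conditioning segment, the assimilation is regressive.

regressive manner assimilation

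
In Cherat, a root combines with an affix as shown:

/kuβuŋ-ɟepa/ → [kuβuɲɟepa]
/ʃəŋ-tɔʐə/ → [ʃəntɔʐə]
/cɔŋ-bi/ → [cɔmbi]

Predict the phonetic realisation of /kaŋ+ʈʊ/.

[kaɳʈʊ]

The data show regressive place assimilation: /ŋ/ → [ɲ] before /ɟ/; /ŋ/ → [n] before /t/; /ŋ/ → [m] before /b/. In each pair only place changes, matching the following consonant, while manner and voice stay constant.
/ŋ/ is a voiced velar nasal. The following trigger /ʈ/ is retroflex, so /ŋ/ must become retroflex as well.
The voiced retroflex nasal is [ɳ], so /ŋ/ → [ɳ].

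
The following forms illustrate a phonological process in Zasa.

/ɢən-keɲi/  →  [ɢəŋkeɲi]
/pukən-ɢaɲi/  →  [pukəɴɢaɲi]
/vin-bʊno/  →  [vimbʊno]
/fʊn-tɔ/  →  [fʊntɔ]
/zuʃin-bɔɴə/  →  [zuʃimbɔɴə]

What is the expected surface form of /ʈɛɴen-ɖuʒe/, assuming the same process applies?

[ʈɛɴeɳɖuʒe]

The data show regressive place assimilation: /n/ → [ŋ] before /k/; /n/ → [ɴ] before /ɢ/; /n/ → [m] before /b/. In each pair only place changes, matching the following consonant, while manner and voice stay constant.
Nothing changes in [fʊntɔ]: there the adjacent consonants already agree in place (/n/ and /t/ are both alveolar), so this form is consistent with the same rule.
/n/ is a voiced alveolar nasal. The following trigger /ɖ/ is retroflex, so /n/ must become retroflex as well.
The voiced retroflex nasal is [ɳ], so /n/ → [ɳ].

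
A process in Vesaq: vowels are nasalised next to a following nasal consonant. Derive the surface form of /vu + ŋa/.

/u/ sits next to the nasal /ŋ/ and is therefore nasalised to [ũ].

[vũŋa]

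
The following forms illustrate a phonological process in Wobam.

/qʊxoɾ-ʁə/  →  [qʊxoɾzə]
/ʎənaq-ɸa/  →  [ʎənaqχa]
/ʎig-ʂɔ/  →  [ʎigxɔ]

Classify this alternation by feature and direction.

progressive place assimilation

The segment that alternates is /ʁ/, which surfaces as [z] when adjacent to /ɾ/.
/ʁ/ is uvular while /ɾ/ is alveolar; the output [z] is alveolar, matching the trigger — so the feature that spreads is place.
Manner and voice are unchanged, so the assimilation is partial, not total.
Checking the remaining alternations: /ɸ/ → [χ] after /q/ (bilabial → uvular, matching uvular); /ʂ/ → [x] after /g/ (retroflex → velar, matching velar) — only place changes, and always toward the preceding segment.
Since the segment that changes follows the conditioning segment, the assimilation is progressive.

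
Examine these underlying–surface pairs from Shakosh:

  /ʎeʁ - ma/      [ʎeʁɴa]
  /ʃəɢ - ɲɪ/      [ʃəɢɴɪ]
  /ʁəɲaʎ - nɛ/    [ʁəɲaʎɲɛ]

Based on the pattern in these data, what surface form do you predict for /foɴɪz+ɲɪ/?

[foɴɪznɪ]

The data show progressive place assimilation: /m/ → [ɴ] after /ʁ/; /ɲ/ → [ɴ] after /ɢ/; /n/ → [ɲ] after /ʎ/. In each pair only place changes, matching the preceding consonant, while manner and voice stay constant.
/ɲ/ is a voiced palatal nasal. The preceding trigger /z/ is alveolar, so /ɲ/ must become alveolar as well.
Changing only its place to alveolar gives [n] — the voiced alveolar nasal.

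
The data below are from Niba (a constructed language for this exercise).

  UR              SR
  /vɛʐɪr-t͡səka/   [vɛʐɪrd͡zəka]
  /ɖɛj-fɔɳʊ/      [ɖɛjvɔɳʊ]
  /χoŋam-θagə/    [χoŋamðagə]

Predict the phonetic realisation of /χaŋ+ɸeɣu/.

[χaŋβeɣu]

The data show progressive voicing assimilation: /t͡s/ → [d͡z] after /r/; /f/ → [v] after /j/; /θ/ → [ð] after /m/. In each pair only voicing changes, matching the preceding consonant, while place and manner stay constant.
/ɸ/ is a voiceless bilabial fricative. The preceding trigger /ŋ/ is voiced, so /ɸ/ must become voiced as well.
A voiced bilabial fricative is [β], so the surface segment is [β].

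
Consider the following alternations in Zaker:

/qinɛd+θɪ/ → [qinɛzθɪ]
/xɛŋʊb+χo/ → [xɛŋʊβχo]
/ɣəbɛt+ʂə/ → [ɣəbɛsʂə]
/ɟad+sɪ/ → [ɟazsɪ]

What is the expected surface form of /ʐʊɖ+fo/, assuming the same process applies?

[ʐʊʐfo]

The data show regressive manner assimilation: /d/ → [z] before /θ/; /b/ → [β] before /χ/; /t/ → [s] before /ʂ/; /d/ → [z] before /s/. In each pair only manner changes, matching the following consonant, while place and voice stay constant.
The rule targets /ɖ/ (voiced retroflex stop), which sits before the trigger /f/ (fricative).
A voiced retroflex fricative is [ʐ], so the surface segment is [ʐ].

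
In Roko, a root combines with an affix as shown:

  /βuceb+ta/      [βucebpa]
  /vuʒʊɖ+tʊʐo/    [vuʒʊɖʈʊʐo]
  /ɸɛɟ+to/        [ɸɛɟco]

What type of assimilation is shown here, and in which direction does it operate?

Underlying /t/ is realised as [p] next to /b/; /b/ itself does not change.
The change alveolar → bilabial matches the place of the preceding /b/, identifying this as place assimilation.
Manner and voice are unchanged, so the assimilation is partial, not total.
The other alternating forms pattern the same way: /t/ → [ʈ] after /ɖ/ (alveolar → retroflex, matching retroflex); /t/ → [c] after /ɟ/ (alveolar → palatal, matching palatal) — only place changes, and always toward the preceding segment.
The trigger is the preceding segment, so the direction is progressive (perseverative).

progressive place assimilation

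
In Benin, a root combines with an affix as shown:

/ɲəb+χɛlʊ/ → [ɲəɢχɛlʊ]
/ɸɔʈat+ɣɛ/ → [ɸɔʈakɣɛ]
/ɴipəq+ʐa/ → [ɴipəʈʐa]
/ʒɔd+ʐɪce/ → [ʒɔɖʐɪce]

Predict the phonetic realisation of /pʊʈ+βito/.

The data show regressive place assimilation: /b/ → [ɢ] before /χ/; /t/ → [k] before /ɣ/; /q/ → [ʈ] before /ʐ/; /d/ → [ɖ] before /ʐ/. In each pair only place changes, matching the following consonant, while manner and voice stay constant.
The rule targets /ʈ/ (voiceless retroflex stop), which sits before the trigger /β/ (bilabial).
A voiceless bilabial stop is [p], so the surface segment is [p].

[pʊpβito]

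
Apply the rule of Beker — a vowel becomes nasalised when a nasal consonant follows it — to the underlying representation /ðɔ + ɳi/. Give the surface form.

/ɔ/ sits next to the nasal /ɳ/ and is therefore nasalised to [ɔ̃].

[ðɔ̃ɳi]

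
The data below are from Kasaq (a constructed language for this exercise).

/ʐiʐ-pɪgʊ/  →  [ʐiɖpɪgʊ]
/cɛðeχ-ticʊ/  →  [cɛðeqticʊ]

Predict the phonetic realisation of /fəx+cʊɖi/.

The data show regressive manner assimilation: /ʐ/ → [ɖ] before /p/; /χ/ → [q] before /t/. In each pair only manner changes, matching the following consonant, while place and voice stay constant.
/x/ is a voiceless velar fricative. The following trigger /c/ is a stop, so /x/ must become a stop as well.
A voiceless velar stop is [k], so the surface segment is [k].

[fəkcʊɖi]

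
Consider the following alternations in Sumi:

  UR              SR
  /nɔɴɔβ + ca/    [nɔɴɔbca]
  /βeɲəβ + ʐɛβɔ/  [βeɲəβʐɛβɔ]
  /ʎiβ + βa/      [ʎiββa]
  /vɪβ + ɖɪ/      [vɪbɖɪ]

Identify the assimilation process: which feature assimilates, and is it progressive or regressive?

regressive manner assimilation

Comparing underlying and surface forms, /β/ → [b] is the alternation; the neighbouring /c/ is constant.
The change fricative → stop matches the manner of the following /c/, identifying this as manner assimilation.
Place and voice are unchanged, so the assimilation is partial, not total.
The same holds elsewhere in the data: /β/ → [b] before /ɖ/ (fricative → stop, matching a stop) — only manner changes, and always toward the following segment.
Nothing changes in [βeɲəβʐɛβɔ], [ʎiββa]: there the adjacent consonants already agree in manner (/β/ and /ʐ/ are both fricatives; /β/ and /β/ are both fricatives), so these forms are consistent with the same rule.
Since the segment that changes precedes the conditioning segment, the assimilation is regressive.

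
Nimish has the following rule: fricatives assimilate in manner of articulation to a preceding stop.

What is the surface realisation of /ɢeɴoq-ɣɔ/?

The rule targets /ɣ/ (voiced velar fricative), which sits after the trigger /q/ (stop).
Changing only its manner to stop gives [g] — the voiced velar stop.

[ɢeɴoqgɔ]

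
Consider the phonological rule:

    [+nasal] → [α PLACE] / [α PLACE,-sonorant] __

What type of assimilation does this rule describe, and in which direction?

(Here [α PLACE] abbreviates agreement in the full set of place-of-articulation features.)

progressive place assimilation

The rule copies the place features (abbreviated [PLACE]) from the environment onto the target, so the assimilating feature is place.
The conditioning segment sits to the left of the focus bar, meaning the trigger precedes the segment that changes — progressive assimilation.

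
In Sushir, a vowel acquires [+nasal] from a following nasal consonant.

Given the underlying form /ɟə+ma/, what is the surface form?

The vowel /ə/ is adjacent to the following nasal /m/, so it acquires [+nasal] and surfaces as [ə̃].

[ɟə̃ma]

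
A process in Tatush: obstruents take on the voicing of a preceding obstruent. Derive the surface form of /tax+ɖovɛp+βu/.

/ɖ/ is a voiced retroflex stop. The preceding trigger /x/ is voiceless, so /ɖ/ must become voiceless as well.
The voiceless retroflex stop is [ʈ], so /ɖ/ → [ʈ].
At the second juncture, /β/ likewise becomes [ɸ] adjacent to /p/.

[taxʈovɛpɸu]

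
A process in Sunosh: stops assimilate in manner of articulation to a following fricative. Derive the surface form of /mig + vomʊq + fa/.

[miɣvomʊχfa]

/g/ is a voiced velar stop. The following trigger /v/ is a fricative, so /g/ must become a fricative as well.
Changing only its manner to fricative gives [ɣ] — the voiced velar fricative.
At the second juncture, /q/ likewise becomes [χ] adjacent to /f/.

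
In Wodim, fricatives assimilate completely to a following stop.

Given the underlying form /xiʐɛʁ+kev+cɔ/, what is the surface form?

[xiʐɛkkeccɔ]

/ʁ/ is the segment targeted by the rule; it sits immediately before /k/, so it assimilates completely and surfaces as [k].
The same rule applies at the second boundary: /v/ → [c] next to /c/.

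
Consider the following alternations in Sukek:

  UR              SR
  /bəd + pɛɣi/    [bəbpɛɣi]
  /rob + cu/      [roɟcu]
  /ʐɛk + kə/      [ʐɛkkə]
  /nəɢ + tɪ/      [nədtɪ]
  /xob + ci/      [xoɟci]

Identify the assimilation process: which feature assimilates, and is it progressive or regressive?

regressive place assimilation

Comparing underlying and surface forms, /d/ → [b] is the alternation; the neighbouring /p/ is constant.
The change alveolar → bilabial matches the place of the following /p/, identifying this as place assimilation.
Manner and voice are unchanged, so the assimilation is partial, not total.
The same holds elsewhere in the data: /b/ → [ɟ] before /c/ (bilabial → palatal, matching palatal); /ɢ/ → [d] before /t/ (uvular → alveolar, matching alveolar) — only place changes, and always toward the following segment.
Nothing changes in [ʐɛkkə]: there the adjacent consonants already agree in place (/k/ and /k/ are both velar), so this form is consistent with the same rule.
Since the segment that changes precedes the conditioning segment, the assimilation is regressive.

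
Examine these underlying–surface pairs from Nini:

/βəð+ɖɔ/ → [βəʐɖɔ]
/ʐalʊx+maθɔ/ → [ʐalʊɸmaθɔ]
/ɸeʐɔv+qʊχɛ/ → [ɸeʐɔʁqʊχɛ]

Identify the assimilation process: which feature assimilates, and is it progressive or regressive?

regressive place assimilation

Underlying /ð/ is realised as [ʐ] next to /ɖ/; /ɖ/ itself does not change.
The change dental → retroflex matches the place of the following /ɖ/, identifying this as place assimilation.
Manner and voice are unchanged, so the assimilation is partial, not total.
The other alternating forms pattern the same way: /x/ → [ɸ] before /m/ (velar → bilabial, matching bilabial); /v/ → [ʁ] before /q/ (labiodental → uvular, matching uvular) — only place changes, and always toward the following segment.
Since the segment that changes precedes the conditioning segment, the assimilation is regressive.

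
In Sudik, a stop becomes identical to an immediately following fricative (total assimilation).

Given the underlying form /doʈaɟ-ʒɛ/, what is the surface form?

[doʈaʒʒɛ]

/ɟ/ is the segment targeted by the rule; it sits immediately before /ʒ/, so it assimilates completely and surfaces as [ʒ].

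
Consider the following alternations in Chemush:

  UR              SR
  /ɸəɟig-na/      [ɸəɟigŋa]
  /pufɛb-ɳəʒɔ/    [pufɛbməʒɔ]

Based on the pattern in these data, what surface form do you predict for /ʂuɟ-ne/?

[ʂuɟɲe]

The data show progressive place assimilation: /n/ → [ŋ] after /g/; /ɳ/ → [m] after /b/. In each pair only place changes, matching the preceding consonant, while manner and voice stay constant.
The rule targets /n/ (voiced alveolar nasal), which sits after the trigger /ɟ/ (palatal).
The voiced palatal nasal is [ɲ], so /n/ → [ɲ].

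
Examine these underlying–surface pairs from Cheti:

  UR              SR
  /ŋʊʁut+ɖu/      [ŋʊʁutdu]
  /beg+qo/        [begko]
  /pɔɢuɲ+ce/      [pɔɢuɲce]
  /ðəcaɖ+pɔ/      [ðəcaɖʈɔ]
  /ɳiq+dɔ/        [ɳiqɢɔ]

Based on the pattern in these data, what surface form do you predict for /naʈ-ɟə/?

[naʈɖə]

The data show progressive place assimilation: /ɖ/ → [d] after /t/; /q/ → [k] after /g/; /p/ → [ʈ] after /ɖ/; /d/ → [ɢ] after /q/. In each pair only place changes, matching the preceding consonant, while manner and voice stay constant.
Nothing changes in [pɔɢuɲce]: there the adjacent consonants already agree in place (/c/ and /ɲ/ are both palatal), so this form is consistent with the same rule.
The rule targets /ɟ/ (voiced palatal stop), which sits after the trigger /ʈ/ (retroflex).
The voiced retroflex stop is [ɖ], so /ɟ/ → [ɖ].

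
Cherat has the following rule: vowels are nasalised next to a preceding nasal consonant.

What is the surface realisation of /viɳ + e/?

[viɳẽ]

The vowel /e/ is adjacent to the preceding nasal /ɳ/, so it acquires [+nasal] and surfaces as [ẽ].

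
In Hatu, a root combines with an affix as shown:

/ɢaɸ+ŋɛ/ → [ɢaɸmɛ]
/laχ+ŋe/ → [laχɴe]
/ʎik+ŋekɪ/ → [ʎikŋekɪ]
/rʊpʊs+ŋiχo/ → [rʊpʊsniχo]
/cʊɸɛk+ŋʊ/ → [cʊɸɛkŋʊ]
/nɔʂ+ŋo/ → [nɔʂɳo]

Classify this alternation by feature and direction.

Underlying /ŋ/ is realised as [m] next to /ɸ/; /ɸ/ itself does not change.
/ŋ/ is velar while /ɸ/ is bilabial; the output [m] is bilabial, matching the trigger — so the feature that spreads is place.
Manner and voice are unchanged, so the assimilation is partial, not total.
Checking the remaining alternations: /ŋ/ → [ɴ] after /χ/ (velar → uvular, matching uvular); /ŋ/ → [n] after /s/ (velar → alveolar, matching alveolar); /ŋ/ → [ɳ] after /ʂ/ (velar → retroflex, matching retroflex) — only place changes, and always toward the preceding segment.
No alternation appears in [ʎikŋekɪ], [cʊɸɛkŋʊ]: there the adjacent consonants already agree in place (/ŋ/ and /k/ are both velar; /ŋ/ and /k/ are both velar), so these forms are consistent with the same rule.
Since the segment that changes follows the conditioning segment, the assimilation is progressive.

progressive place assimilation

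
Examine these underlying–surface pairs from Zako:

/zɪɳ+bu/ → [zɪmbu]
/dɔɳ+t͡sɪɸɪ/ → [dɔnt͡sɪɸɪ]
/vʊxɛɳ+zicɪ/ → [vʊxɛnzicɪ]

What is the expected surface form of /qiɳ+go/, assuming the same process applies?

[qiŋgo]

The data show regressive place assimilation: /ɳ/ → [m] before /b/; /ɳ/ → [n] before /t͡s/; /ɳ/ → [n] before /z/. In each pair only place changes, matching the following consonant, while manner and voice stay constant.
The rule targets /ɳ/ (voiced retroflex nasal), which sits before the trigger /g/ (velar).
Changing only its place to velar gives [ŋ] — the voiced velar nasal.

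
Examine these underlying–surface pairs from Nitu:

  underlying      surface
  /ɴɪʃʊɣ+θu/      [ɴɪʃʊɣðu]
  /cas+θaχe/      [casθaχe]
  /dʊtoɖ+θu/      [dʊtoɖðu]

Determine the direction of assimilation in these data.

progressive

The segment that alternates is /θ/, which surfaces as [ð] when adjacent to /ɣ/.
/θ/ is voiceless while /ɣ/ is voiced; the output [ð] is voiced, matching the trigger — so the feature that spreads is voicing.
The other alternating form patterns the same way: /θ/ → [ð] after /ɖ/ (voiceless → voiced, matching voiced) — only voicing changes, and always toward the preceding segment.
No alternation appears in [casθaχe]: there the adjacent consonants already agree in voicing (/θ/ and /s/ are both voiceless), so this form is consistent with the same rule.
Since the segment that changes follows the conditioning segment, the assimilation is progressive.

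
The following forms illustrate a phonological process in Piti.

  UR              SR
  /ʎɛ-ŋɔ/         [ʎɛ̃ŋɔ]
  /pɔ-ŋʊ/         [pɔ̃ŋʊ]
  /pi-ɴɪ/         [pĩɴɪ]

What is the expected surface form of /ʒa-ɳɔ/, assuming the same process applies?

[ʒãɳɔ]

The data show regressive nasality assimilation (vowel nasalisation): /ɛ/ → [ɛ̃] before /ŋ/; /ɔ/ → [ɔ̃] before /ŋ/; /i/ → [ĩ] before /ɴ/ — a vowel is nasalised by an immediately following nasal consonant.
/a/ sits next to the nasal /ɳ/ and is therefore nasalised to [ã].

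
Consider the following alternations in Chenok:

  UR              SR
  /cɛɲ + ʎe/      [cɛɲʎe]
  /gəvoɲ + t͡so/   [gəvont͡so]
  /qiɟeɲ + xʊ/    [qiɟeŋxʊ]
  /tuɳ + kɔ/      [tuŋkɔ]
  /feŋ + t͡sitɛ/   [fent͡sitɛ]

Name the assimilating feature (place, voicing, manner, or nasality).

The segment that alternates is /ɲ/, which surfaces as [n] when adjacent to /t͡s/.
/ɲ/ is palatal while /t͡s/ is alveolar; the output [n] is alveolar, matching the trigger — so the feature that spreads is place.
The other alternating forms pattern the same way: /ɲ/ → [ŋ] before /x/ (palatal → velar, matching velar); /ɳ/ → [ŋ] before /k/ (retroflex → velar, matching velar); /ŋ/ → [n] before /t͡s/ (velar → alveolar, matching alveolar) — only place changes, and always toward the following segment.
No alternation appears in [cɛɲʎe]: there the adjacent consonants already agree in place (/ɲ/ and /ʎ/ are both palatal), so this form is consistent with the same rule.

place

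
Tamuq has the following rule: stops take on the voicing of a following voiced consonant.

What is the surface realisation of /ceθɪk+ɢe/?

[ceθɪgɢe]

The rule targets /k/ (voiceless velar stop), which sits before the trigger /ɢ/ (voiced).
The voiced velar stop is [g], so /k/ → [g].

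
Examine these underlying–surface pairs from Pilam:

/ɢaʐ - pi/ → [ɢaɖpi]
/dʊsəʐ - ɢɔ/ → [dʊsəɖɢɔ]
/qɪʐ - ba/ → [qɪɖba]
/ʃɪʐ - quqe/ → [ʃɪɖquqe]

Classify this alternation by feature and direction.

regressive manner assimilation

Comparing underlying and surface forms, /ʐ/ → [ɖ] is the alternation; the neighbouring /p/ is constant.
The change fricative → stop matches the manner of the following /p/, identifying this as manner assimilation.
Place and voice are unchanged, so the assimilation is partial, not total.
The other alternating forms pattern the same way: /ʐ/ → [ɖ] before /ɢ/ (fricative → stop, matching a stop); /ʐ/ → [ɖ] before /b/ (fricative → stop, matching a stop); /ʐ/ → [ɖ] before /q/ (fricative → stop, matching a stop) — only manner changes, and always toward the following segment.
Since the segment that changes precedes the conditioning segment, the assimilation is regressive.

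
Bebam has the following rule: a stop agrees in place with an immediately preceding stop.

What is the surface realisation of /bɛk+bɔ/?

/b/ is a voiced bilabial stop. The preceding trigger /k/ is velar, so /b/ must become velar as well.
Changing only its place to velar gives [g] — the voiced velar stop.

[bɛkgɔ]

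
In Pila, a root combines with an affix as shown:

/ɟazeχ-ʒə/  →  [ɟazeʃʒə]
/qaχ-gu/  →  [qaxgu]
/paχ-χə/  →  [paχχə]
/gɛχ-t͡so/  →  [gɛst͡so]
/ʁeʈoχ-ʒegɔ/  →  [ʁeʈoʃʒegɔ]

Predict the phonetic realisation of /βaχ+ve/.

The data show regressive place assimilation: /χ/ → [ʃ] before /ʒ/; /χ/ → [x] before /g/; /χ/ → [s] before /t͡s/. In each pair only place changes, matching the following consonant, while manner and voice stay constant.
Nothing changes in [paχχə]: there the adjacent consonants already agree in place (/χ/ and /χ/ are both uvular), so this form is consistent with the same rule.
The rule targets /χ/ (voiceless uvular fricative), which sits before the trigger /v/ (labiodental).
A voiceless labiodental fricative is [f], so the surface segment is [f].

[βafve]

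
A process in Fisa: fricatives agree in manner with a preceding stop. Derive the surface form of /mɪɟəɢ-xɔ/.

[mɪɟəɢkɔ]

The rule targets /x/ (voiceless velar fricative), which sits after the trigger /ɢ/ (stop).
The voiceless velar stop is [k], so /x/ → [k].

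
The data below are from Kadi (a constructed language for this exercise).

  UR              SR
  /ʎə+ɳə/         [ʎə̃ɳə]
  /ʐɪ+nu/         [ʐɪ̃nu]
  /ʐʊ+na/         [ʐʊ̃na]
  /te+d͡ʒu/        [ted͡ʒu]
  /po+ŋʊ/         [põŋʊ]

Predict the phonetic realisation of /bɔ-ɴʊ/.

[bɔ̃ɴʊ]

The data show regressive nasality assimilation (vowel nasalisation): /ə/ → [ə̃] before /ɳ/; /ɪ/ → [ɪ̃] before /n/; /ʊ/ → [ʊ̃] before /n/; /o/ → [õ] before /ŋ/ — a vowel is nasalised by an immediately following nasal consonant.
No change occurs in [ted͡ʒu] because the vowel at the boundary is adjacent to an oral consonant, not a nasal (/e/ next to /d͡ʒ/).
The vowel /ɔ/ is adjacent to the following nasal /ɴ/, so it acquires [+nasal] and surfaces as [ɔ̃].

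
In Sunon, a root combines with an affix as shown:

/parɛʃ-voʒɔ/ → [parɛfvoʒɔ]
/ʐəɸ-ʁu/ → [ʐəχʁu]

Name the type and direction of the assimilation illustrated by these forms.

regressive place assimilation

Comparing underlying and surface forms, /ʃ/ → [f] is the alternation; the neighbouring /v/ is constant.
/ʃ/ is postalveolar while /v/ is labiodental; the output [f] is labiodental, matching the trigger — so the feature that spreads is place.
Manner and voice are unchanged, so the assimilation is partial, not total.
The same holds elsewhere in the data: /ɸ/ → [χ] before /ʁ/ (bilabial → uvular, matching uvular) — only place changes, and always toward the following segment.
The trigger is the following segment, so the direction is regressive (anticipatory).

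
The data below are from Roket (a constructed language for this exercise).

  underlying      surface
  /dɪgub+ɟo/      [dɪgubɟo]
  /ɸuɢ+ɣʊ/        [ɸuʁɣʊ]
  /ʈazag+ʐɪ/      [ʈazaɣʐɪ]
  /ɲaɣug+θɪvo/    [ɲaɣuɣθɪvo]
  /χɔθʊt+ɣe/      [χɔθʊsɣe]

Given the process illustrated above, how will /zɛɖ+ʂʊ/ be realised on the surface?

[zɛʐʂʊ]

The data show regressive manner assimilation: /ɢ/ → [ʁ] before /ɣ/; /g/ → [ɣ] before /ʐ/; /g/ → [ɣ] before /θ/; /t/ → [s] before /ɣ/. In each pair only manner changes, matching the following consonant, while place and voice stay constant.
Nothing changes in [dɪgubɟo]: there the adjacent consonants already agree in manner (/b/ and /ɟ/ are both stops), so this form is consistent with the same rule.
/ɖ/ is a voiced retroflex stop. The following trigger /ʂ/ is a fricative, so /ɖ/ must become a fricative as well.
A voiced retroflex fricative is [ʐ], so the surface segment is [ʐ].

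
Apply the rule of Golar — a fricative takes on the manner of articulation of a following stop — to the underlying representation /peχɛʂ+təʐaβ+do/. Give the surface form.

The rule targets /ʂ/ (voiceless retroflex fricative), which sits before the trigger /t/ (stop).
A voiceless retroflex stop is [ʈ], so the surface segment is [ʈ].
The same rule applies at the second boundary: /β/ → [b] next to /d/.

[peχɛʈtəʐabdo]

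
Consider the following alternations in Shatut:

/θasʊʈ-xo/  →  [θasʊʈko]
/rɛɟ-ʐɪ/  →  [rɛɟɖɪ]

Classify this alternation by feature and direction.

progressive manner assimilation

The segment that alternates is /x/, which surfaces as [k] when adjacent to /ʈ/.
/x/ is a fricative while /ʈ/ is a stop; the output [k] is a stop, matching the trigger — so the feature that spreads is manner.
Place and voice are unchanged, so the assimilation is partial, not total.
Checking the remaining alternation: /ʐ/ → [ɖ] after /ɟ/ (fricative → stop, matching a stop) — only manner changes, and always toward the preceding segment.
The trigger is the preceding segment, so the direction is progressive (perseverative).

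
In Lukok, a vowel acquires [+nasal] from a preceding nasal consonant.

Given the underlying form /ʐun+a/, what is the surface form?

[ʐunã]

The vowel /a/ is adjacent to the preceding nasal /n/, so it acquires [+nasal] and surfaces as [ã].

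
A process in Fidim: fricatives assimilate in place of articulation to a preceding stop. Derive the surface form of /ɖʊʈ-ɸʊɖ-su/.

/ɸ/ is a voiceless bilabial fricative. The preceding trigger /ʈ/ is retroflex, so /ɸ/ must become retroflex as well.
The voiceless retroflex fricative is [ʂ], so /ɸ/ → [ʂ].
The same rule applies at the second boundary: /s/ → [ʂ] next to /ɖ/.

[ɖʊʈʂʊɖʂu]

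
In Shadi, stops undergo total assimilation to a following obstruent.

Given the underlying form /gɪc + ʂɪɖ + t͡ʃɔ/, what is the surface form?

/c/ is the segment targeted by the rule; it sits immediately before /ʂ/, so it assimilates completely and surfaces as [ʂ].
The same rule applies at the second boundary: /ɖ/ → [t͡ʃ] next to /t͡ʃ/.

[gɪʂʂɪt͡ʃt͡ʃɔ]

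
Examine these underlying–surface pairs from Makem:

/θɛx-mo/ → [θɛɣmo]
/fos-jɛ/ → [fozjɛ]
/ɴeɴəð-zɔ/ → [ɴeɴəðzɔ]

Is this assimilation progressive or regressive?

regressive

Underlying /x/ is realised as [ɣ] next to /m/; /m/ itself does not change.
/x/ is voiceless while /m/ is voiced; the output [ɣ] is voiced, matching the trigger — so the feature that spreads is voicing.
Checking the remaining alternation: /s/ → [z] before /j/ (voiceless → voiced, matching voiced) — only voicing changes, and always toward the following segment.
No alternation appears in [ɴeɴəðzɔ]: there the adjacent consonants already agree in voicing (/ð/ and /z/ are both voiced), so this form is consistent with the same rule.
The trigger is the following segment, so the direction is regressive (anticipatory).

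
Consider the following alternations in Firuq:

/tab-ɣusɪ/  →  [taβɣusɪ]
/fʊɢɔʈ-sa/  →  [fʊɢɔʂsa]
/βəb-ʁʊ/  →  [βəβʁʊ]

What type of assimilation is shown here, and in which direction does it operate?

Comparing underlying and surface forms, /b/ → [β] is the alternation; the neighbouring /ɣ/ is constant.
The change stop → fricative matches the manner of the following /ɣ/, identifying this as manner assimilation.
Place and voice are unchanged, so the assimilation is partial, not total.
The same holds elsewhere in the data: /ʈ/ → [ʂ] before /s/ (stop → fricative, matching a fricative); /b/ → [β] before /ʁ/ (stop → fricative, matching a fricative) — only manner changes, and always toward the following segment.
The trigger is the following segment, so the direction is regressive (anticipatory).

regressive manner assimilation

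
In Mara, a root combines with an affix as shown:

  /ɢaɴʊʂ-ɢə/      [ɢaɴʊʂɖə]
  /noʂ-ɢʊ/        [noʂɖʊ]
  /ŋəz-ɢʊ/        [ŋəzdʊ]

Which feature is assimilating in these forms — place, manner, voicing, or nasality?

Underlying /ɢ/ is realised as [ɖ] next to /ʂ/; /ʂ/ itself does not change.
The change uvular → retroflex matches the place of the preceding /ʂ/, identifying this as place assimilation.
The other alternating form patterns the same way: /ɢ/ → [d] after /z/ (uvular → alveolar, matching alveolar) — only place changes, and always toward the preceding segment.

place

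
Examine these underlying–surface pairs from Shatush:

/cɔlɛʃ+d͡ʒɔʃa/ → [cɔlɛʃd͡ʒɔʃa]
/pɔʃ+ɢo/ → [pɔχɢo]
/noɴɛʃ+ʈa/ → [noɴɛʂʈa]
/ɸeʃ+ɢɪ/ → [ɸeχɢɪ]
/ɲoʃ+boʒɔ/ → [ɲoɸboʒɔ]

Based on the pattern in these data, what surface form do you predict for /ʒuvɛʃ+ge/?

[ʒuvɛxge]

The data show regressive place assimilation: /ʃ/ → [χ] before /ɢ/; /ʃ/ → [ʂ] before /ʈ/; /ʃ/ → [ɸ] before /b/. In each pair only place changes, matching the following consonant, while manner and voice stay constant.
Nothing changes in [cɔlɛʃd͡ʒɔʃa]: there the adjacent consonants already agree in place (/ʃ/ and /d͡ʒ/ are both postalveolar), so this form is consistent with the same rule.
/ʃ/ is a voiceless postalveolar fricative. The following trigger /g/ is velar, so /ʃ/ must become velar as well.
Changing only its place to velar gives [x] — the voiceless velar fricative.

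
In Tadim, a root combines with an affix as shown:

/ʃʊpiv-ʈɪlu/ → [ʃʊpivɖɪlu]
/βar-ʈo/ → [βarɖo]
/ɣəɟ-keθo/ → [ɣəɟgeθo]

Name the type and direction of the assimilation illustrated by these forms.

The segment that alternates is /ʈ/, which surfaces as [ɖ] when adjacent to /v/.
The change voiceless → voiced matches the voicing of the preceding /v/, identifying this as voicing assimilation.
Place and manner are unchanged, so the assimilation is partial, not total.
The other alternating forms pattern the same way: /ʈ/ → [ɖ] after /r/ (voiceless → voiced, matching voiced); /k/ → [g] after /ɟ/ (voiceless → voiced, matching voiced) — only voicing changes, and always toward the preceding segment.
The trigger is the preceding segment, so the direction is progressive (perseverative).

progressive voicing assimilation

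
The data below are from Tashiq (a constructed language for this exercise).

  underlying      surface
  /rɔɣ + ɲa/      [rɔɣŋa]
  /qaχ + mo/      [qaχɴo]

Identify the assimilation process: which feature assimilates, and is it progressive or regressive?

progressive place assimilation

The segment that alternates is /ɲ/, which surfaces as [ŋ] when adjacent to /ɣ/.
The change palatal → velar matches the place of the preceding /ɣ/, identifying this as place assimilation.
Manner and voice are unchanged, so the assimilation is partial, not total.
The same holds elsewhere in the data: /m/ → [ɴ] after /χ/ (bilabial → uvular, matching uvular) — only place changes, and always toward the preceding segment.
The trigger is the preceding segment, so the direction is progressive (perseverative).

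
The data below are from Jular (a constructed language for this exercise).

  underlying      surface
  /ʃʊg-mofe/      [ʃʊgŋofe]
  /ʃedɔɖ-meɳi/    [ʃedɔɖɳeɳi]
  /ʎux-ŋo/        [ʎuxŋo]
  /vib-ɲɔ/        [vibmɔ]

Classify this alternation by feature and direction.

The segment that alternates is /m/, which surfaces as [ŋ] when adjacent to /g/.
The change bilabial → velar matches the place of the preceding /g/, identifying this as place assimilation.
Manner and voice are unchanged, so the assimilation is partial, not total.
Checking the remaining alternations: /m/ → [ɳ] after /ɖ/ (bilabial → retroflex, matching retroflex); /ɲ/ → [m] after /b/ (palatal → bilabial, matching bilabial) — only place changes, and always toward the preceding segment.
Nothing changes in [ʎuxŋo]: there the adjacent consonants already agree in place (/ŋ/ and /x/ are both velar), so this form is consistent with the same rule.
The trigger is the preceding segment, so the direction is progressive (perseverative).

progressive place assimilation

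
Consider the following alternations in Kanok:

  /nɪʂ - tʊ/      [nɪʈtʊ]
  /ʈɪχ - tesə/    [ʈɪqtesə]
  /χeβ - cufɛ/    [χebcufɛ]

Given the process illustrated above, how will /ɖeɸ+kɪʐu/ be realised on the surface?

[ɖepkɪʐu]

The data show regressive manner assimilation: /ʂ/ → [ʈ] before /t/; /χ/ → [q] before /t/; /β/ → [b] before /c/. In each pair only manner changes, matching the following consonant, while place and voice stay constant.
The rule targets /ɸ/ (voiceless bilabial fricative), which sits before the trigger /k/ (stop).
A voiceless bilabial stop is [p], so the surface segment is [p].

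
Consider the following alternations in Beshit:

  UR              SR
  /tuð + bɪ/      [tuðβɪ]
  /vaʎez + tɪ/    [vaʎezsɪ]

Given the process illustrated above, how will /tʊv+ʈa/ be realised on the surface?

[tʊvʂa]

The data show progressive manner assimilation: /b/ → [β] after /ð/; /t/ → [s] after /z/. In each pair only manner changes, matching the preceding consonant, while place and voice stay constant.
The rule targets /ʈ/ (voiceless retroflex stop), which sits after the trigger /v/ (fricative).
A voiceless retroflex fricative is [ʂ], so the surface segment is [ʂ].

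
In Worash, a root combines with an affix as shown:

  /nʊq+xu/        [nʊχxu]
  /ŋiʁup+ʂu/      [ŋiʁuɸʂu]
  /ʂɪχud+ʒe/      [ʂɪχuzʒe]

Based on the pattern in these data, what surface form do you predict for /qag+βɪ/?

The data show regressive manner assimilation: /q/ → [χ] before /x/; /p/ → [ɸ] before /ʂ/; /d/ → [z] before /ʒ/. In each pair only manner changes, matching the following consonant, while place and voice stay constant.
/g/ is a voiced velar stop. The following trigger /β/ is a fricative, so /g/ must become a fricative as well.
A voiced velar fricative is [ɣ], so the surface segment is [ɣ].

[qaɣβɪ]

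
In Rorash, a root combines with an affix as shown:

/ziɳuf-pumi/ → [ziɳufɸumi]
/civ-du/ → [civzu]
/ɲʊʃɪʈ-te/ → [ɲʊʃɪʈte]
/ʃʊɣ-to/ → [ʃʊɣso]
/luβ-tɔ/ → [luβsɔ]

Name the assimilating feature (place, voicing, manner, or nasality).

manner

Underlying /p/ is realised as [ɸ] next to /f/; /f/ itself does not change.
/p/ is a stop while /f/ is a fricative; the output [ɸ] is a fricative, matching the trigger — so the feature that spreads is manner.
Checking the remaining alternations: /d/ → [z] after /v/ (stop → fricative, matching a fricative); /t/ → [s] after /ɣ/ (stop → fricative, matching a fricative); /t/ → [s] after /β/ (stop → fricative, matching a fricative) — only manner changes, and always toward the preceding segment.
No alternation appears in [ɲʊʃɪʈte]: there the adjacent consonants already agree in manner (/t/ and /ʈ/ are both stops), so this form is consistent with the same rule.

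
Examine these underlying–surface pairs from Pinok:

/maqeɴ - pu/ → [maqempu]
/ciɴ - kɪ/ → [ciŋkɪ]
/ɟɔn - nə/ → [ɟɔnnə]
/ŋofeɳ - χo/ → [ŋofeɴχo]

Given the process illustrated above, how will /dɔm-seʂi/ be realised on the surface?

The data show regressive place assimilation: /ɴ/ → [m] before /p/; /ɴ/ → [ŋ] before /k/; /ɳ/ → [ɴ] before /χ/. In each pair only place changes, matching the following consonant, while manner and voice stay constant.
No alternation appears in [ɟɔnnə]: there the adjacent consonants already agree in place (/n/ and /n/ are both alveolar), so this form is consistent with the same rule.
The rule targets /m/ (voiced bilabial nasal), which sits before the trigger /s/ (alveolar).
Changing only its place to alveolar gives [n] — the voiced alveolar nasal.

[dɔnseʂi]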